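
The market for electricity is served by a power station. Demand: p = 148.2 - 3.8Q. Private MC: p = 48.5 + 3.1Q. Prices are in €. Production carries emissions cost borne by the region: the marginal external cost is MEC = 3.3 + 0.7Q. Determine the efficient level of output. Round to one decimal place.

Q* = 12.7

Social marginal cost = private MC + MEC = 51.8 + 3.8Q.
Set SMC = demand: 51.8 + 3.8Q = 148.2 - 3.8Q → Q* = 12.6842.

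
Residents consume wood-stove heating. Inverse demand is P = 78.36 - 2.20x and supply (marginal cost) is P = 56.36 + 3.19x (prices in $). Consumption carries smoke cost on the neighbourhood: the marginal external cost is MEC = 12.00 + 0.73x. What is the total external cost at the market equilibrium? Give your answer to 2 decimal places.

$55.06

Market equilibrium (private): 56.36 + 3.19x = 78.36 - 2.20x → x_m = 4.0816.
Total external cost = ∫₀^{x_m} (12.00 + 0.73x) dx = 12.00×4.0816 + ½×0.73×4.0816² = 55.0599.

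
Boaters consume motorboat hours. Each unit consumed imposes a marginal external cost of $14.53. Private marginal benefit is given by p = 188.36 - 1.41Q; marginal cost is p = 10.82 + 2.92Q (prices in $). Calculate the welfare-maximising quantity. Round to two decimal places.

Social marginal benefit = demand − MEC = 173.83 - 1.41Q.
Set SMB = MC: 173.83 - 1.41Q = 10.82 + 2.92Q → Q* = 37.6467.

Q* = 37.65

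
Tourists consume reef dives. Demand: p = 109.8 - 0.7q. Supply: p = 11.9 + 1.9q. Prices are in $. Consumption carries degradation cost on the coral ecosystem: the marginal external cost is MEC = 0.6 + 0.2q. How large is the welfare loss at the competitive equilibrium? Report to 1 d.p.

DWL = $11.8

Market equilibrium (private): 11.9 + 1.9q = 109.8 - 0.7q → q_m = 37.6538.
Social marginal benefit = demand − MEC = 109.2 - 0.9q.
Set SMB = MC: 109.2 - 0.9q = 11.9 + 1.9q → q* = 34.7500.
Between q* and q_m the wedge MC − SMB runs linearly from 0 to MEC(q_m), so the loss is a triangle.
DWL = ½ × 2.9038 × 8.1308 = 11.8051.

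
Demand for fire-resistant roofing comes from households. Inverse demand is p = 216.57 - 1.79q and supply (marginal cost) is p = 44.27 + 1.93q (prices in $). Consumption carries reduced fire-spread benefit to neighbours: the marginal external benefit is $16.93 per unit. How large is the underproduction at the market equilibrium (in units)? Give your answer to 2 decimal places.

Market equilibrium (private): 44.27 + 1.93q = 216.57 - 1.79q → q_m = 46.3172.
Social marginal benefit = demand + MEB = 233.50 - 1.79q.
Set SMB = MC: 233.50 - 1.79q = 44.27 + 1.93q → q* = 50.8683.
Gap = |46.3172 − 50.8683| = 4.5511.

4.55 units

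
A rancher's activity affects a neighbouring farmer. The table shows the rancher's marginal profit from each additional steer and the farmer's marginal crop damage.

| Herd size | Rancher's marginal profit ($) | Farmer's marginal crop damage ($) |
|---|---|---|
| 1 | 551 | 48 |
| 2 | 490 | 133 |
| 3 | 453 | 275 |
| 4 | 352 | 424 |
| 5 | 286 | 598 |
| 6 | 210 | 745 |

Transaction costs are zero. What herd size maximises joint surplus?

3

Bargaining reaches the level where marginal profit last exceeds marginal crop damage.
That holds through level 3 (453 ≥ 275) but not at 4 (352 < 424).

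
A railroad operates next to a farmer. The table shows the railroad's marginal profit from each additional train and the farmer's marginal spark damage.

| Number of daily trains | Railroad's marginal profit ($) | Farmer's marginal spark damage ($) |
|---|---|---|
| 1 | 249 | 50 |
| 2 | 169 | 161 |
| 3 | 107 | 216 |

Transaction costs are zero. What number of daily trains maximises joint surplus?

Bargaining reaches the level where marginal profit last exceeds marginal spark damage.
That holds through level 2 (169 ≥ 161) but not at 3 (107 < 216).

2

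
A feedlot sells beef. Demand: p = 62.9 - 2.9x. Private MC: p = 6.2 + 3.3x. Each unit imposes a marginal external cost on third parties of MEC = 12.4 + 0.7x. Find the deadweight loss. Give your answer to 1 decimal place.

Market equilibrium (private): 6.2 + 3.3x = 62.9 - 2.9x → x_m = 9.1452.
Social marginal cost = private MC + MEC = 18.6 + 4.0x.
Set SMC = demand: 18.6 + 4.0x = 62.9 - 2.9x → x* = 6.4203.
The welfare-loss triangle has base |x_m − x*| and height MEC(x_m) (the vertical gap between SMC and demand is zero at x* and MEC at x_m).
DWL = ½ × 2.7249 × 18.8016 = 25.6162.

DWL = 25.6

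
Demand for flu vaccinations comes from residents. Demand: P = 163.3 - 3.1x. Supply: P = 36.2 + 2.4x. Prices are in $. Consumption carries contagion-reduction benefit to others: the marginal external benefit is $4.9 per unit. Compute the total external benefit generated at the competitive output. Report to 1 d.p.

$113.2

Market equilibrium (private): 36.2 + 2.4x = 163.3 - 3.1x → x_m = 23.1091.
Total external benefit = MEB × x_m = 4.9 × 23.1091 = 113.2346.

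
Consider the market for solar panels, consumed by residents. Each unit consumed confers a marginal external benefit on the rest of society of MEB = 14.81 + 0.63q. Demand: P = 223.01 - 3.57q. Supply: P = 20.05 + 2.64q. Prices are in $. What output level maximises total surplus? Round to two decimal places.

Social marginal benefit = demand + MEB = 237.82 - 2.94q.
Set SMB = MC: 237.82 - 2.94q = 20.05 + 2.64q → q* = 39.0269.

q* = 39.03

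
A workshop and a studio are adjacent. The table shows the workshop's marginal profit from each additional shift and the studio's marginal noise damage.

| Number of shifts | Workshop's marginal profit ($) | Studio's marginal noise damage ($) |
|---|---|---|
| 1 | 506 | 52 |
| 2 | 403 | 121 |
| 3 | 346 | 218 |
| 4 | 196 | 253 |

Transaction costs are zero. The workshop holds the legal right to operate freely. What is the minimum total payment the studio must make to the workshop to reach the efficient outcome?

$196

Left alone the workshop would choose level 4 (marginal profit stays positive).
Efficient level: k* = 3 (marginal profit ≥ marginal noise damage through 3).
The studio must at least cover the workshop's forgone profit from cutting 4→3: 196 = 196.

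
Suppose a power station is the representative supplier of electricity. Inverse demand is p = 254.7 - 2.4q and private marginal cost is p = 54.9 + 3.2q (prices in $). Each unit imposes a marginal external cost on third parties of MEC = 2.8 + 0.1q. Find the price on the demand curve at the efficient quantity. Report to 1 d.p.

P = $171.8

Social marginal cost = private MC + MEC = 57.7 + 3.3q.
Set SMC = demand: 57.7 + 3.3q = 254.7 - 2.4q → q* = 34.5614.
Consumer price on the demand curve at q*: 254.7 − 2.4×34.5614 = 171.7526.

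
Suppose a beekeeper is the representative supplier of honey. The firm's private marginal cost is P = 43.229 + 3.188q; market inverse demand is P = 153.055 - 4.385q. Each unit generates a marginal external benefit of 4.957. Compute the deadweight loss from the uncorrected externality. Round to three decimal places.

DWL = 1.622

Market equilibrium (private): 43.229 + 3.188q = 153.055 - 4.385q → q_m = 14.5023.
Social marginal cost = private MC − MEB = 38.272 + 3.188q.
Set SMC = demand: 38.272 + 3.188q = 153.055 - 4.385q → q* = 15.1569.
Between q* and q_m the wedge demand − SMC runs linearly from 0 to MEB(q_m), so the loss is a triangle.
DWL = ½ × 0.6546 × 4.9570 = 1.6224.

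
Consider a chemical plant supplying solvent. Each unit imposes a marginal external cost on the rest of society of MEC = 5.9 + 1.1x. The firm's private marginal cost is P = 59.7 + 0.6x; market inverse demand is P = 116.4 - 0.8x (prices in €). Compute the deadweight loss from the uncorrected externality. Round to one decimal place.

DWL = €509.0

Market equilibrium (private): 59.7 + 0.6x = 116.4 - 0.8x → x_m = 40.5000.
Social marginal cost = private MC + MEC = 65.6 + 1.7x.
Set SMC = demand: 65.6 + 1.7x = 116.4 - 0.8x → x* = 20.3200.
Height of the DWL triangle at x_m is SMC(x_m) − demand(x_m) = MEC(x_m) = 50.4500.
DWL = ½ × 20.1800 × 50.4500 = 509.0405.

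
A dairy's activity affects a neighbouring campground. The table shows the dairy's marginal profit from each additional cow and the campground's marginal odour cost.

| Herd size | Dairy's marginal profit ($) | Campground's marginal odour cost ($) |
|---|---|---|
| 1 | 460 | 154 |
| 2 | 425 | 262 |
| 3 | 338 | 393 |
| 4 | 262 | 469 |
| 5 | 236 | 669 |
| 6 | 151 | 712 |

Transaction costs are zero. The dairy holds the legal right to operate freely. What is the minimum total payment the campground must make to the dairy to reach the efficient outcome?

$987

Left alone the dairy would choose level 6 (marginal profit stays positive).
Efficient level: k* = 2 (marginal profit ≥ marginal odour cost through 2).
The campground must at least cover the dairy's forgone profit from cutting 6→2: 338 + 262 + 236 + 151 = 987.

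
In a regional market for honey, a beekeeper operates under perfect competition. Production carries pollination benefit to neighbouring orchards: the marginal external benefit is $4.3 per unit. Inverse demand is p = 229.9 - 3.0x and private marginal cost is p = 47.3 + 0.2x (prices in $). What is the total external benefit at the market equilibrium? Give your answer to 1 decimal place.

Market equilibrium (private): 47.3 + 0.2x = 229.9 - 3.0x → x_m = 57.0625.
Total external benefit = MEB × x_m = 4.3 × 57.0625 = 245.3688.

$245.4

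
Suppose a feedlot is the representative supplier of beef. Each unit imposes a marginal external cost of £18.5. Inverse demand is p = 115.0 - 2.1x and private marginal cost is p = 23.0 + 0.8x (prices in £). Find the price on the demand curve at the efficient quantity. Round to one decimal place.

Social marginal cost = private MC + MEC = 41.5 + 0.8x.
Set SMC = demand: 41.5 + 0.8x = 115.0 - 2.1x → x* = 25.3448.
Consumer price on the demand curve at x*: 115.0 − 2.1×25.3448 = 61.7759.

P = £61.8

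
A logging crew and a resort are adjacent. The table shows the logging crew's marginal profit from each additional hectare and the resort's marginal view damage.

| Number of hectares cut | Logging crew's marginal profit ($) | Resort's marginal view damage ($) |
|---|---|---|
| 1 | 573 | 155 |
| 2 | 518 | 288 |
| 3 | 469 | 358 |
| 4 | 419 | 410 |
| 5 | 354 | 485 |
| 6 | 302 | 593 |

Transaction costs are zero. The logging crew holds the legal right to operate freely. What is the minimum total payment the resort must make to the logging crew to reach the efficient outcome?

Left alone the logging crew would choose level 6 (marginal profit stays positive).
Efficient level: k* = 4 (marginal profit ≥ marginal view damage through 4).
The resort must at least cover the logging crew's forgone profit from cutting 6→4: 354 + 302 = 656.

$656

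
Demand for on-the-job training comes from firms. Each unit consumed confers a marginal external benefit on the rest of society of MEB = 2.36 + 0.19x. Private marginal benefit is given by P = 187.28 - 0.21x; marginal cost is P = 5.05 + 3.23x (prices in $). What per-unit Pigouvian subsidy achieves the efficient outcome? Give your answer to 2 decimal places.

subsidy = $13.15 per unit

Social marginal benefit = demand + MEB = 189.64 - 0.02x.
Set SMB = MC: 189.64 - 0.02x = 5.05 + 3.23x → x* = 56.7969.
The Pigouvian subsidy equals MEB at x*: 2.36 + 0.19×56.7969 = 13.1514.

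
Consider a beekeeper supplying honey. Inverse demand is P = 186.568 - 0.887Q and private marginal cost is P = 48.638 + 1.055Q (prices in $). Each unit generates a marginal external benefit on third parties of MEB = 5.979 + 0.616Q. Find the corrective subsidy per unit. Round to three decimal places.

Social marginal cost = private MC − MEB = 42.659 + 0.439Q.
Set SMC = demand: 42.659 + 0.439Q = 186.568 - 0.887Q → Q* = 108.5287.
The Pigouvian subsidy equals MEB at Q*: 5.979 + 0.616×108.5287 = 72.8327.

subsidy = $72.833 per unit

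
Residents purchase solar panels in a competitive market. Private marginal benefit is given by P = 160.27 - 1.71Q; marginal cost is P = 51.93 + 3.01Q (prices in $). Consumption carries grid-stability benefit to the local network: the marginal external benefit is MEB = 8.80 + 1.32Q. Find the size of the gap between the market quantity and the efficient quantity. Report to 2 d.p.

Market equilibrium (private): 51.93 + 3.01Q = 160.27 - 1.71Q → Q_m = 22.9534.
Social marginal benefit = demand + MEB = 169.07 - 0.39Q.
Set SMB = MC: 169.07 - 0.39Q = 51.93 + 3.01Q → Q* = 34.4529.
Gap = |22.9534 − 34.4529| = 11.4995.

11.50 units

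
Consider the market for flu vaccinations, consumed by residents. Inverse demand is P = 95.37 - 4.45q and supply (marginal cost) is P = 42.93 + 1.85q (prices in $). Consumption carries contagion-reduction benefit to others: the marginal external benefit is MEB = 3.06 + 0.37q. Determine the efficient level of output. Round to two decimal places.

q* = 9.36

Social marginal benefit = demand + MEB = 98.43 - 4.08q.
Set SMB = MC: 98.43 - 4.08q = 42.93 + 1.85q → q* = 9.3592.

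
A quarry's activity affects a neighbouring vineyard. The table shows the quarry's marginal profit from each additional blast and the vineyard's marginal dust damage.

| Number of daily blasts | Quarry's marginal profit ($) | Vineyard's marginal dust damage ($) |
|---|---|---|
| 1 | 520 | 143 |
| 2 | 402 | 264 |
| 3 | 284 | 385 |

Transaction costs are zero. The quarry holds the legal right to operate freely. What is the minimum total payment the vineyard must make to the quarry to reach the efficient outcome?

$284

Left alone the quarry would choose level 3 (marginal profit stays positive).
Efficient level: k* = 2 (marginal profit ≥ marginal dust damage through 2).
The vineyard must at least cover the quarry's forgone profit from cutting 3→2: 284 = 284.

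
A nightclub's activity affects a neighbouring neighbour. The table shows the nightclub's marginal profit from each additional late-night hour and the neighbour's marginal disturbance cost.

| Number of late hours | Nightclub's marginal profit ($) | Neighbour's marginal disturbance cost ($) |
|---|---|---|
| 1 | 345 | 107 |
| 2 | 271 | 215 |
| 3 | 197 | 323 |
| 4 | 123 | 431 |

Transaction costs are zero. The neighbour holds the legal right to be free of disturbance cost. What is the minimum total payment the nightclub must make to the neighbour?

$322

Efficient level: marginal profit ≥ marginal disturbance cost through level 2, so k* = 2.
With the neighbour holding the right, the nightclub must at least compensate total damage at k*: 107 + 215 = 322.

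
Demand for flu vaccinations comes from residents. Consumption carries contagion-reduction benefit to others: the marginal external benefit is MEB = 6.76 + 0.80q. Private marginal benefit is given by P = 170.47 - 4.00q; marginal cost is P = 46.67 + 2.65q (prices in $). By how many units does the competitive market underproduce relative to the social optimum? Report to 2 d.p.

3.70 units

Market equilibrium (private): 46.67 + 2.65q = 170.47 - 4.00q → q_m = 18.6165.
Social marginal benefit = demand + MEB = 177.23 - 3.20q.
Set SMB = MC: 177.23 - 3.20q = 46.67 + 2.65q → q* = 22.3179.
Gap = |18.6165 − 22.3179| = 3.7014.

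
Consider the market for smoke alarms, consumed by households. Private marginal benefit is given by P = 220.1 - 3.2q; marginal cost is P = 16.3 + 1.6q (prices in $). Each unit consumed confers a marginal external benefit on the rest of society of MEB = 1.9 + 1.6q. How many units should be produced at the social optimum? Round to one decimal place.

q* = 64.3

Social marginal benefit = demand + MEB = 222.0 - 1.6q.
Set SMB = MC: 222.0 - 1.6q = 16.3 + 1.6q → q* = 64.2813.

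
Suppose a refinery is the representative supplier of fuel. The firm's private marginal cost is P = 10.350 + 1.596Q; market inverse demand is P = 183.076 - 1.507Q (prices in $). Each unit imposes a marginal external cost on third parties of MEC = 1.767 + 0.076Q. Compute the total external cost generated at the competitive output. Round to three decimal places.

$216.102

Market equilibrium (private): 10.350 + 1.596Q = 183.076 - 1.507Q → Q_m = 55.6642.
Total external cost = ∫₀^{Q_m} (1.767 + 0.076Q) dQ = 1.767×55.6642 + ½×0.076×55.6642² = 216.1018.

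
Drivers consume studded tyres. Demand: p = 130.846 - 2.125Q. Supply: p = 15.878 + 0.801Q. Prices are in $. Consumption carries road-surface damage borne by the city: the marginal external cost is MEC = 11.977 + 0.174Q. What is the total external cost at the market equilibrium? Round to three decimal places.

Market equilibrium (private): 15.878 + 0.801Q = 130.846 - 2.125Q → Q_m = 39.2919.
Total external cost = ∫₀^{Q_m} (11.977 + 0.174Q) dQ = 11.977×39.2919 + ½×0.174×39.2919² = 604.9143.

$604.914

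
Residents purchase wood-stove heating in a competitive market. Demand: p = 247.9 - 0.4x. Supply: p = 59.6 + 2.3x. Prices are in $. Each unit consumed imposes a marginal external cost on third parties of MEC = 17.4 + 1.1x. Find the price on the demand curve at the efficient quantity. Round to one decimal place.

P = $229.9

Social marginal benefit = demand − MEC = 230.5 - 1.5x.
Set SMB = MC: 230.5 - 1.5x = 59.6 + 2.3x → x* = 44.9737.
Consumer price on the demand curve at x*: 247.9 − 0.4×44.9737 = 229.9105.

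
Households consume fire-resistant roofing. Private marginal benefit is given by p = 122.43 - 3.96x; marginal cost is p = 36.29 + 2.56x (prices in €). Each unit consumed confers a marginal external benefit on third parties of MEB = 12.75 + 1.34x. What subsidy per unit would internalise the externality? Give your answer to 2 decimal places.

Social marginal benefit = demand + MEB = 135.18 - 2.62x.
Set SMB = MC: 135.18 - 2.62x = 36.29 + 2.56x → x* = 19.0907.
The Pigouvian subsidy equals MEB at x*: 12.75 + 1.34×19.0907 = 38.3315.

subsidy = €38.33 per unit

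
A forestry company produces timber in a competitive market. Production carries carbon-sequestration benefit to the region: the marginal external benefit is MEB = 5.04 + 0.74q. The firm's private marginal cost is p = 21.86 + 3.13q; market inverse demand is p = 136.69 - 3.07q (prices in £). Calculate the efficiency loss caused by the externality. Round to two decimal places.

DWL = £32.18

Market equilibrium (private): 21.86 + 3.13q = 136.69 - 3.07q → q_m = 18.5210.
Social marginal cost = private MC − MEB = 16.82 + 2.39q.
Set SMC = demand: 16.82 + 2.39q = 136.69 - 3.07q → q* = 21.9542.
The loss is the area between SMC and demand from q* to q_m; with linear curves that's a triangle of height MEB(q_m).
DWL = ½ × 3.4332 × 18.7455 = 32.1785.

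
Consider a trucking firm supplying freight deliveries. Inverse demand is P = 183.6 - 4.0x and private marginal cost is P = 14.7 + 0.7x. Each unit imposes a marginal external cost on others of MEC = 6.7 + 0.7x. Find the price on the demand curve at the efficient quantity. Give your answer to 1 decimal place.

Social marginal cost = private MC + MEC = 21.4 + 1.4x.
Set SMC = demand: 21.4 + 1.4x = 183.6 - 4.0x → x* = 30.0370.
Consumer price on the demand curve at x*: 183.6 − 4.0×30.0370 = 63.4520.

P = 63.5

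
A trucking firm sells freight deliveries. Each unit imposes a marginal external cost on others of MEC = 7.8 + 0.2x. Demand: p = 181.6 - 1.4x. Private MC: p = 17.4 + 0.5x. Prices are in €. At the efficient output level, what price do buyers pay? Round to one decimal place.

Social marginal cost = private MC + MEC = 25.2 + 0.7x.
Set SMC = demand: 25.2 + 0.7x = 181.6 - 1.4x → x* = 74.4762.
Consumer price on the demand curve at x*: 181.6 − 1.4×74.4762 = 77.3333.

P = €77.3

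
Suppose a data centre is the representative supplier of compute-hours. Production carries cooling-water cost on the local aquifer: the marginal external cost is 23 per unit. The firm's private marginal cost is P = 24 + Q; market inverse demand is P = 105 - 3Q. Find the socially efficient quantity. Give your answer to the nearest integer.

Q* = 15

Social marginal cost = private MC + MEC = 47 + Q.
Set SMC = demand: 47 + Q = 105 - 3Q → Q* = 14.5000.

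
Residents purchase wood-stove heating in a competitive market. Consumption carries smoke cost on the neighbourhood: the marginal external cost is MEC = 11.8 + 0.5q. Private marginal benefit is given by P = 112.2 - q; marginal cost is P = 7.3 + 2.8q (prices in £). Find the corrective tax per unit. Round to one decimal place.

tax = £22.6 per unit

Social marginal benefit = demand − MEC = 100.4 - 1.5q.
Set SMB = MC: 100.4 - 1.5q = 7.3 + 2.8q → q* = 21.6512.
The Pigouvian tax equals MEC at q*: 11.8 + 0.5×21.6512 = 22.6256.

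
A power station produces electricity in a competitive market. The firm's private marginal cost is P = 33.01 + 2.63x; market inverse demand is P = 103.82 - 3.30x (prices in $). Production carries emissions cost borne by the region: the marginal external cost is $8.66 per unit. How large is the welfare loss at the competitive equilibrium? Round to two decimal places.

Market equilibrium (private): 33.01 + 2.63x = 103.82 - 3.30x → x_m = 11.9410.
Social marginal cost = private MC + MEC = 41.67 + 2.63x.
Set SMC = demand: 41.67 + 2.63x = 103.82 - 3.30x → x* = 10.4806.
The welfare-loss triangle has base |x_m − x*| and height MEC(x_m) (the vertical gap between SMC and demand is zero at x* and MEC at x_m).
DWL = ½ × 1.4604 × 8.6600 = 6.3235.

DWL = $6.32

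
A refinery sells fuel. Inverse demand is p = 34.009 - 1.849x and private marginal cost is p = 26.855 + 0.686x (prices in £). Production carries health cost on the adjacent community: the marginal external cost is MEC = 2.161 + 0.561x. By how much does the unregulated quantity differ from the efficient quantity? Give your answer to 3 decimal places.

Market equilibrium (private): 26.855 + 0.686x = 34.009 - 1.849x → x_m = 2.8221.
Social marginal cost = private MC + MEC = 29.016 + 1.247x.
Set SMC = demand: 29.016 + 1.247x = 34.009 - 1.849x → x* = 1.6127.
Gap = |2.8221 − 1.6127| = 1.2094.

1.209 units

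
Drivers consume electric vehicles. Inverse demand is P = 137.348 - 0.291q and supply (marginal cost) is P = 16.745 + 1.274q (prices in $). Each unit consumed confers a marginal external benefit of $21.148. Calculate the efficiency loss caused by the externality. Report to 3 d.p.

Market equilibrium (private): 16.745 + 1.274q = 137.348 - 0.291q → q_m = 77.0626.
Social marginal benefit = demand + MEB = 158.496 - 0.291q.
Set SMB = MC: 158.496 - 0.291q = 16.745 + 1.274q → q* = 90.5757.
The welfare-loss triangle has base |q_m − q*| and height MEB(q_m) (the vertical gap between SMB and MC is zero at q* and MEB at q_m).
DWL = ½ × 13.5131 × 21.1480 = 142.8875.

DWL = $142.888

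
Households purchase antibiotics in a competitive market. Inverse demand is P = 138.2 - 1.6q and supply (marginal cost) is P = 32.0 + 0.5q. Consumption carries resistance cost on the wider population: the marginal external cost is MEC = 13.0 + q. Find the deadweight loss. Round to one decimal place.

DWL = 651.8

Market equilibrium (private): 32.0 + 0.5q = 138.2 - 1.6q → q_m = 50.5714.
Social marginal benefit = demand − MEC = 125.2 - 2.6q.
Set SMB = MC: 125.2 - 2.6q = 32.0 + 0.5q → q* = 30.0645.
The welfare-loss triangle has base |q_m − q*| and height MEC(q_m) (the vertical gap between SMB and MC is zero at q* and MEC at q_m).
DWL = ½ × 20.5069 × 63.5714 = 651.8262.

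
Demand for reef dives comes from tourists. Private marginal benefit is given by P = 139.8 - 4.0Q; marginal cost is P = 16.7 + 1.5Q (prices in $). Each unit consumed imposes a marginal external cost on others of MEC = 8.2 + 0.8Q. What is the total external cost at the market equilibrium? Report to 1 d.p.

$383.9

Market equilibrium (private): 16.7 + 1.5Q = 139.8 - 4.0Q → Q_m = 22.3818.
Total external cost = ∫₀^{Q_m} (8.2 + 0.8Q) dQ = 8.2×22.3818 + ½×0.8×22.3818² = 383.9087.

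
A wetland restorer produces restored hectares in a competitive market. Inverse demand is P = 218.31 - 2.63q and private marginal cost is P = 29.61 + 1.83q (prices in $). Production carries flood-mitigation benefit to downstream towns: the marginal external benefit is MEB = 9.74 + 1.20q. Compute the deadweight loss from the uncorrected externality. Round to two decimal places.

DWL = $561.60

Market equilibrium (private): 29.61 + 1.83q = 218.31 - 2.63q → q_m = 42.3094.
Social marginal cost = private MC − MEB = 19.87 + 0.63q.
Set SMC = demand: 19.87 + 0.63q = 218.31 - 2.63q → q* = 60.8712.
Between q* and q_m the wedge demand − SMC runs linearly from 0 to MEB(q_m), so the loss is a triangle.
DWL = ½ × 18.5618 × 60.5113 = 561.5993.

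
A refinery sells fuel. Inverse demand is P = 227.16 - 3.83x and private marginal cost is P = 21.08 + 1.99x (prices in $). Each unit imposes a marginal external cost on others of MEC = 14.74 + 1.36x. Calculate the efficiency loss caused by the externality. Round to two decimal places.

Market equilibrium (private): 21.08 + 1.99x = 227.16 - 3.83x → x_m = 35.4089.
Social marginal cost = private MC + MEC = 35.82 + 3.35x.
Set SMC = demand: 35.82 + 3.35x = 227.16 - 3.83x → x* = 26.6490.
The welfare-loss triangle has base |x_m − x*| and height MEC(x_m) (the vertical gap between SMC and demand is zero at x* and MEC at x_m).
DWL = ½ × 8.7599 × 62.8962 = 275.4822.

DWL = $275.48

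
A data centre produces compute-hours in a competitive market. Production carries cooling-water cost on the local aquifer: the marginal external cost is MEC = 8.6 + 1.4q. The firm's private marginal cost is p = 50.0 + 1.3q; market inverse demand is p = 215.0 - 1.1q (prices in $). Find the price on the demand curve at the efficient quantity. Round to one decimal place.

Social marginal cost = private MC + MEC = 58.6 + 2.7q.
Set SMC = demand: 58.6 + 2.7q = 215.0 - 1.1q → q* = 41.1579.
Consumer price on the demand curve at q*: 215.0 − 1.1×41.1579 = 169.7263.

P = $169.7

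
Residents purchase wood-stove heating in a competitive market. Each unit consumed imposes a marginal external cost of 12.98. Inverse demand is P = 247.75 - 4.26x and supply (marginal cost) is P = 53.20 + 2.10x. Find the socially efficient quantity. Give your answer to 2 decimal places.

x* = 28.55

Social marginal benefit = demand − MEC = 234.77 - 4.26x.
Set SMB = MC: 234.77 - 4.26x = 53.20 + 2.10x → x* = 28.5487.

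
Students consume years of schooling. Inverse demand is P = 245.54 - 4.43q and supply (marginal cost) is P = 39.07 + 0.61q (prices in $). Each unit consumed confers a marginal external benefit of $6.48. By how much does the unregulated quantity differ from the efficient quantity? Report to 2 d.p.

Market equilibrium (private): 39.07 + 0.61q = 245.54 - 4.43q → q_m = 40.9663.
Social marginal benefit = demand + MEB = 252.02 - 4.43q.
Set SMB = MC: 252.02 - 4.43q = 39.07 + 0.61q → q* = 42.2520.
Gap = |40.9663 − 42.2520| = 1.2857.

1.29 units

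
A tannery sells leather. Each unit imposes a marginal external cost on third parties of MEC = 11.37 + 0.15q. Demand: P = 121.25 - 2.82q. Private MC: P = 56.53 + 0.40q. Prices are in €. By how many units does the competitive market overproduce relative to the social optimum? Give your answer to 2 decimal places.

Market equilibrium (private): 56.53 + 0.40q = 121.25 - 2.82q → q_m = 20.0994.
Social marginal cost = private MC + MEC = 67.90 + 0.55q.
Set SMC = demand: 67.90 + 0.55q = 121.25 - 2.82q → q* = 15.8309.
Gap = |20.0994 − 15.8309| = 4.2685.

4.27 units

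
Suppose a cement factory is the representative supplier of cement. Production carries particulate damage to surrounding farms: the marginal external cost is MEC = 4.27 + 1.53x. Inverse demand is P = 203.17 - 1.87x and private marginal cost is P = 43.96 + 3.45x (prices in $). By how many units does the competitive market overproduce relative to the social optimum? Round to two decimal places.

7.31 units

Market equilibrium (private): 43.96 + 3.45x = 203.17 - 1.87x → x_m = 29.9267.
Social marginal cost = private MC + MEC = 48.23 + 4.98x.
Set SMC = demand: 48.23 + 4.98x = 203.17 - 1.87x → x* = 22.6190.
Gap = |29.9267 − 22.6190| = 7.3077.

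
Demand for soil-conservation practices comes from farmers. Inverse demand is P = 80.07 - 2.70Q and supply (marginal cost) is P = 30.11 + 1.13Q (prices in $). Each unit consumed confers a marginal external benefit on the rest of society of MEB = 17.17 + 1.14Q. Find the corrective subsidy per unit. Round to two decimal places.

subsidy = $45.62 per unit

Social marginal benefit = demand + MEB = 97.24 - 1.56Q.
Set SMB = MC: 97.24 - 1.56Q = 30.11 + 1.13Q → Q* = 24.9554.
The Pigouvian subsidy equals MEB at Q*: 17.17 + 1.14×24.9554 = 45.6192.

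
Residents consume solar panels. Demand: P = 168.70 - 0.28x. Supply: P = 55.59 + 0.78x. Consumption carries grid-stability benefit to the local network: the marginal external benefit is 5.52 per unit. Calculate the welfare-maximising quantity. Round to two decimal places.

Social marginal benefit = demand + MEB = 174.22 - 0.28x.
Set SMB = MC: 174.22 - 0.28x = 55.59 + 0.78x → x* = 111.9151.

x* = 111.92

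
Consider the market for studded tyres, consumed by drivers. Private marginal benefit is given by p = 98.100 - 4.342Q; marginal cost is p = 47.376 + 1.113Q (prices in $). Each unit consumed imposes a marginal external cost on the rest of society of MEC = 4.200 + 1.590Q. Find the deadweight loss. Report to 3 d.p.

Market equilibrium (private): 47.376 + 1.113Q = 98.100 - 4.342Q → Q_m = 9.2986.
Social marginal benefit = demand − MEC = 93.900 - 5.932Q.
Set SMB = MC: 93.900 - 5.932Q = 47.376 + 1.113Q → Q* = 6.6038.
The loss is the area between SMB and MC from Q* to Q_m; with linear curves that's a triangle of height MEC(Q_m).
DWL = ½ × 2.6948 × 18.9848 = 25.5801.

DWL = $25.580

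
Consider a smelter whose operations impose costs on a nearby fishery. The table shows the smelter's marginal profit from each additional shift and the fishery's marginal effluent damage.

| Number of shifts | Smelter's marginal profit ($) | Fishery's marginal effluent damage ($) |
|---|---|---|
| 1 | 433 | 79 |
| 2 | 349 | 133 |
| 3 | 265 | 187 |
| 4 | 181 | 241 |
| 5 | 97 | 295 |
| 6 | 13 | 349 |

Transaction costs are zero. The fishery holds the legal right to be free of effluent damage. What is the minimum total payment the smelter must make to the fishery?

$399

Efficient level: marginal profit ≥ marginal effluent damage through level 3, so k* = 3.
With the fishery holding the right, the smelter must at least compensate total damage at k*: 79 + 133 + 187 = 399.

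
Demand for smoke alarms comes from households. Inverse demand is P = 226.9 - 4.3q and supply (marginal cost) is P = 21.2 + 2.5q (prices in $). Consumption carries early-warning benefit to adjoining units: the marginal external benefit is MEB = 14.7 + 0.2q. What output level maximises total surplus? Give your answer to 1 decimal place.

Social marginal benefit = demand + MEB = 241.6 - 4.1q.
Set SMB = MC: 241.6 - 4.1q = 21.2 + 2.5q → q* = 33.3939.

q* = 33.4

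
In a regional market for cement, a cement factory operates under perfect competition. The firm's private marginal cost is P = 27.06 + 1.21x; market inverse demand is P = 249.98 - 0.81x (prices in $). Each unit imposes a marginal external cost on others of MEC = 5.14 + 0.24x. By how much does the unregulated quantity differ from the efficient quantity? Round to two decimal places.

Market equilibrium (private): 27.06 + 1.21x = 249.98 - 0.81x → x_m = 110.3564.
Social marginal cost = private MC + MEC = 32.20 + 1.45x.
Set SMC = demand: 32.20 + 1.45x = 249.98 - 0.81x → x* = 96.3628.
Gap = |110.3564 − 96.3628| = 13.9936.

13.99 units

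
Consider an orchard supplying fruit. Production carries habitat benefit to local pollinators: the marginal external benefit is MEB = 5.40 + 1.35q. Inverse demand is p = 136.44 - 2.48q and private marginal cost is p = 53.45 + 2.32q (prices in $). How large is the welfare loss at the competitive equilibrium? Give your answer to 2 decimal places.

DWL = $119.72

Market equilibrium (private): 53.45 + 2.32q = 136.44 - 2.48q → q_m = 17.2896.
Social marginal cost = private MC − MEB = 48.05 + 0.97q.
Set SMC = demand: 48.05 + 0.97q = 136.44 - 2.48q → q* = 25.6203.
Between q* and q_m the wedge demand − SMC runs linearly from 0 to MEB(q_m), so the loss is a triangle.
DWL = ½ × 8.3307 × 28.7409 = 119.7159.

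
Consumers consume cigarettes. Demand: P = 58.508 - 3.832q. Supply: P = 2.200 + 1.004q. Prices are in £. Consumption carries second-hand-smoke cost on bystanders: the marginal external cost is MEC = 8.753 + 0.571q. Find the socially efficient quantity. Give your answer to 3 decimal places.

Social marginal benefit = demand − MEC = 49.755 - 4.403q.
Set SMB = MC: 49.755 - 4.403q = 2.200 + 1.004q → q* = 8.7951.

q* = 8.795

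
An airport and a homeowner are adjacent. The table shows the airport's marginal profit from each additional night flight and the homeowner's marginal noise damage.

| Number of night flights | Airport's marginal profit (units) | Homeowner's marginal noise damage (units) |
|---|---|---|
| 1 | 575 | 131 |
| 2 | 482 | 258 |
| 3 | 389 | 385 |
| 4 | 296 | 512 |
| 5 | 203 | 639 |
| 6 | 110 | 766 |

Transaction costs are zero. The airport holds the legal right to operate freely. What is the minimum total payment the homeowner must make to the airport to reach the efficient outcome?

609

Left alone the airport would choose level 6 (marginal profit stays positive).
Efficient level: k* = 3 (marginal profit ≥ marginal noise damage through 3).
The homeowner must at least cover the airport's forgone profit from cutting 6→3: 296 + 203 + 110 = 609.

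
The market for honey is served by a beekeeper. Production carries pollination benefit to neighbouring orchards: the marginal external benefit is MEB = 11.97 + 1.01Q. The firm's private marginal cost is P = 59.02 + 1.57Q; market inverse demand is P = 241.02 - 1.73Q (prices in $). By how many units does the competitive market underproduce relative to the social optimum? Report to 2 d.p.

Market equilibrium (private): 59.02 + 1.57Q = 241.02 - 1.73Q → Q_m = 55.1515.
Social marginal cost = private MC − MEB = 47.05 + 0.56Q.
Set SMC = demand: 47.05 + 0.56Q = 241.02 - 1.73Q → Q* = 84.7031.
Gap = |55.1515 − 84.7031| = 29.5516.

29.55 units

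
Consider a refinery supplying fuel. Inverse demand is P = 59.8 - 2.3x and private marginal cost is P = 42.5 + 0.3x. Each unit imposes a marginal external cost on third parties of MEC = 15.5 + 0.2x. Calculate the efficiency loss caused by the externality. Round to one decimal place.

Market equilibrium (private): 42.5 + 0.3x = 59.8 - 2.3x → x_m = 6.6538.
Social marginal cost = private MC + MEC = 58.0 + 0.5x.
Set SMC = demand: 58.0 + 0.5x = 59.8 - 2.3x → x* = 0.6429.
The loss is the area between SMC and demand from x* to x_m; with linear curves that's a triangle of height MEC(x_m).
DWL = ½ × 6.0109 × 16.8308 = 50.5841.

DWL = 50.6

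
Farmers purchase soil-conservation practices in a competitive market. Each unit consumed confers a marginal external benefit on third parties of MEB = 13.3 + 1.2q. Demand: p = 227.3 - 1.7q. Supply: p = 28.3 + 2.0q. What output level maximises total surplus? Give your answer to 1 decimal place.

q* = 84.9

Social marginal benefit = demand + MEB = 240.6 - 0.5q.
Set SMB = MC: 240.6 - 0.5q = 28.3 + 2.0q → q* = 84.9200.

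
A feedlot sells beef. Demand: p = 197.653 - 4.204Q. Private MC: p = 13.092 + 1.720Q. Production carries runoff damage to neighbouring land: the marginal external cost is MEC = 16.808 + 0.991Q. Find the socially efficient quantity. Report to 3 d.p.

Social marginal cost = private MC + MEC = 29.900 + 2.711Q.
Set SMC = demand: 29.900 + 2.711Q = 197.653 - 4.204Q → Q* = 24.2593.

Q* = 24.259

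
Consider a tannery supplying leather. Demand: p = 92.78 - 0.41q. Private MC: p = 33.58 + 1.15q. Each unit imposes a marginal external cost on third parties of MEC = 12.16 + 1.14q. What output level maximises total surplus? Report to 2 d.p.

q* = 17.42

Social marginal cost = private MC + MEC = 45.74 + 2.29q.
Set SMC = demand: 45.74 + 2.29q = 92.78 - 0.41q → q* = 17.4222.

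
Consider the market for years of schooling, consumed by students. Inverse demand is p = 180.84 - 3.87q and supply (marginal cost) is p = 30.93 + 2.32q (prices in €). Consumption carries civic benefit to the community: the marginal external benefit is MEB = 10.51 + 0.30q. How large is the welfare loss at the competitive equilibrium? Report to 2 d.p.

DWL = €26.82

Market equilibrium (private): 30.93 + 2.32q = 180.84 - 3.87q → q_m = 24.2181.
Social marginal benefit = demand + MEB = 191.35 - 3.57q.
Set SMB = MC: 191.35 - 3.57q = 30.93 + 2.32q → q* = 27.2360.
The loss is the area between SMB and MC from q* to q_m; with linear curves that's a triangle of height MEB(q_m).
DWL = ½ × 3.0179 × 17.7754 = 26.8222.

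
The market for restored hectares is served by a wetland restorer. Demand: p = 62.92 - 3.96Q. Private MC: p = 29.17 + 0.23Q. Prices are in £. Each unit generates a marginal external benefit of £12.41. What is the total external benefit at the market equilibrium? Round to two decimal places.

£99.96

Market equilibrium (private): 29.17 + 0.23Q = 62.92 - 3.96Q → Q_m = 8.0549.
Total external benefit = MEB × Q_m = 12.41 × 8.0549 = 99.9613.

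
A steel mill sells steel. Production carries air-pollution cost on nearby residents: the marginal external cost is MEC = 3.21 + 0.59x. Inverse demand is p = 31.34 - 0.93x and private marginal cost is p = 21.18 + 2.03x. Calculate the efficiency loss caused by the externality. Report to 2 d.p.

Market equilibrium (private): 21.18 + 2.03x = 31.34 - 0.93x → x_m = 3.4324.
Social marginal cost = private MC + MEC = 24.39 + 2.62x.
Set SMC = demand: 24.39 + 2.62x = 31.34 - 0.93x → x* = 1.9577.
The welfare-loss triangle has base |x_m − x*| and height MEC(x_m) (the vertical gap between SMC and demand is zero at x* and MEC at x_m).
DWL = ½ × 1.4747 × 5.2351 = 3.8601.

DWL = 3.86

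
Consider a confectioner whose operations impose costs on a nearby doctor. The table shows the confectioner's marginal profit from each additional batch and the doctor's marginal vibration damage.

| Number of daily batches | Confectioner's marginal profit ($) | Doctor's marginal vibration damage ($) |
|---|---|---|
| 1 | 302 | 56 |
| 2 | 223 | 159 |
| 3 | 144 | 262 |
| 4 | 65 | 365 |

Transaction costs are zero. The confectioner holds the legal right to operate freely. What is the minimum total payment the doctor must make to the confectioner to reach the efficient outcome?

$209

Left alone the confectioner would choose level 4 (marginal profit stays positive).
Efficient level: k* = 2 (marginal profit ≥ marginal vibration damage through 2).
The doctor must at least cover the confectioner's forgone profit from cutting 4→2: 144 + 65 = 209.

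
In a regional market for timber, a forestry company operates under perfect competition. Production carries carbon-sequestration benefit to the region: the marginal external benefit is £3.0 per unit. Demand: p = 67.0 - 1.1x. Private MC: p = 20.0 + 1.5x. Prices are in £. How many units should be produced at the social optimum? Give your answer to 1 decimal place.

Social marginal cost = private MC − MEB = 17.0 + 1.5x.
Set SMC = demand: 17.0 + 1.5x = 67.0 - 1.1x → x* = 19.2308.

x* = 19.2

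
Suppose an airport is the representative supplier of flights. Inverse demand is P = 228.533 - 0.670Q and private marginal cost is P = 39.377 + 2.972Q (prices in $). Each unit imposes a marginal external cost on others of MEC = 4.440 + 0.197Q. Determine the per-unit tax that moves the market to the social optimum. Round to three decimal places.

Social marginal cost = private MC + MEC = 43.817 + 3.169Q.
Set SMC = demand: 43.817 + 3.169Q = 228.533 - 0.670Q → Q* = 48.1157.
The Pigouvian tax equals MEC at Q*: 4.440 + 0.197×48.1157 = 13.9188.

tax = $13.919 per unit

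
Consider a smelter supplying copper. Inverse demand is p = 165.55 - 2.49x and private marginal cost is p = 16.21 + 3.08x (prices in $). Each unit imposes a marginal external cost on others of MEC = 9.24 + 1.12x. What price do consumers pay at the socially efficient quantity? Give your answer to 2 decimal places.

P = $113.41

Social marginal cost = private MC + MEC = 25.45 + 4.20x.
Set SMC = demand: 25.45 + 4.20x = 165.55 - 2.49x → x* = 20.9417.
Consumer price on the demand curve at x*: 165.55 − 2.49×20.9417 = 113.4052.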